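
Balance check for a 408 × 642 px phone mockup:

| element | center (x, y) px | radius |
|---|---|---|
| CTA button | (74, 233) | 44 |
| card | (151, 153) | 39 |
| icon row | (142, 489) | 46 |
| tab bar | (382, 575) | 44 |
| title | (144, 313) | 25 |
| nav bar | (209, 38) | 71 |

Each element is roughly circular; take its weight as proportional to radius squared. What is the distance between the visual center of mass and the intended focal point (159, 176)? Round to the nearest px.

≈ 77 px

r² weights: CTA button 44² = 1936, card 39² = 1521, icon row 46² = 2116, tab bar 44² = 1936, title 25² = 625, nav bar 71² = 5041. Total = 13175.
x: moment 2556528 / weight 13175 ≈ 194.04
y: moment 3218908 / weight 13175 ≈ 244.32
From (159, 176): dx = 35.04, dy = 68.32, so the distance is √(dx²+dy²) ≈ 76.78.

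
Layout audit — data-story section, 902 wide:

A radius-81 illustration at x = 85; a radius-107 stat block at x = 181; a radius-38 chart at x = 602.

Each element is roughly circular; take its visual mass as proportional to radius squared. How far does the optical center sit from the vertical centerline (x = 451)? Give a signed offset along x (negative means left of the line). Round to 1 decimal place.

≈ -271.1

Weights ∝ r²: illustration 81² = 6561, stat block 107² = 11449, chart 38² = 1444; Σw = 19454.
x: (6561·85 + 11449·181 + 1444·602) / 19454 = 3499242 / 19454 ≈ 179.87
Difference: 179.87 − 451 ≈ -271.13.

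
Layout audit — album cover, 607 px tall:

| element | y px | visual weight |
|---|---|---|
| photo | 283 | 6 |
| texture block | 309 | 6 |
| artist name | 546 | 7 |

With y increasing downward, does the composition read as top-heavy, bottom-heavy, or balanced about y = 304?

bottom-heavy

Weights sum to 6 + 6 + 7 = 19.
y-moment: 6·283 + 6·309 + 7·546 = 7374; centroid 7374/19 ≈ 388.11.
388.1 vs midline 304 → bottom-heavy.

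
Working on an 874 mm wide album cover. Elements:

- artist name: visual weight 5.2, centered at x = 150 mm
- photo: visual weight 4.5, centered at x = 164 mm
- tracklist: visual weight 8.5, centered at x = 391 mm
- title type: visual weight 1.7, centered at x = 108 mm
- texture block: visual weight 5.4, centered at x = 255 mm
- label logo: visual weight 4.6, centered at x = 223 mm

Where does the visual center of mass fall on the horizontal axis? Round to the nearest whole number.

Total weight = 5.2 + 4.5 + 8.5 + 1.7 + 5.4 + 4.6 = 29.9.
Σw·x = 7427.9; x̄ = 7427.9/29.9 ≈ 248.42.

x ≈ 248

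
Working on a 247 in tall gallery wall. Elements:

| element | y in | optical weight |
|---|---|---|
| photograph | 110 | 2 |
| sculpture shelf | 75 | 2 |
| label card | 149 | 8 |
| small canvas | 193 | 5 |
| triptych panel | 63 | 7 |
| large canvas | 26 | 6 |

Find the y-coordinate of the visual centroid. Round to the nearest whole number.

Weights sum to 2 + 2 + 8 + 5 + 7 + 6 = 30.
y-moment: 2·110 + 2·75 + 8·149 + 5·193 + 7·63 + 6·26 = 3124; centroid 3124/30 ≈ 104.13.

y ≈ 104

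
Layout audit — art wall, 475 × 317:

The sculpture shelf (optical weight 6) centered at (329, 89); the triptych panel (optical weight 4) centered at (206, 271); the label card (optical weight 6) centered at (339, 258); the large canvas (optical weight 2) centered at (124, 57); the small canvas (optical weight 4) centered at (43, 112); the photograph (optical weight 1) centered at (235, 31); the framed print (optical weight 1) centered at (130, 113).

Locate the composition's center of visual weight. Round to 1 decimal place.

(234.0, 161.3)

Σw = 6 + 4 + 6 + 2 + 4 + 1 + 1 = 24.
x: (6·329 + 4·206 + 6·339 + 2·124 + 4·43 + 1·235 + 1·130) / 24 = 5617 / 24 ≈ 234.04
y: (6·89 + 4·271 + 6·258 + 2·57 + 4·112 + 1·31 + 1·113) / 24 = 3872 / 24 ≈ 161.33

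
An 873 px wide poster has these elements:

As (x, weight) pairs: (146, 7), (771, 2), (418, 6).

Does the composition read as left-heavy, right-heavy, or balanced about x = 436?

left-heavy

Total weight = 7 + 2 + 6 = 15.
Σw·x = 7·146 + 2·771 + 6·418 = 5072, so x̄ = 5072/15 ≈ 338.13.
338.1 lies left of the midline 436, so the layout is left-heavy.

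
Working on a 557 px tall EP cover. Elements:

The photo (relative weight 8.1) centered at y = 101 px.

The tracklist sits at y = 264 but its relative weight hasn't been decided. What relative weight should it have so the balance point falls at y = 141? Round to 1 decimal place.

w ≈ 2.6

Known: weight 8.1 with moment 8.1·101 = 818.1.
Balance at y = 141 requires (818.1 + w·264) / (8.1 + w) = 141.
Rearranging, w·(264 − 141) = 141·8.1 − 818.1 = 324.0, so w ≈ 324.0/123 = 2.63.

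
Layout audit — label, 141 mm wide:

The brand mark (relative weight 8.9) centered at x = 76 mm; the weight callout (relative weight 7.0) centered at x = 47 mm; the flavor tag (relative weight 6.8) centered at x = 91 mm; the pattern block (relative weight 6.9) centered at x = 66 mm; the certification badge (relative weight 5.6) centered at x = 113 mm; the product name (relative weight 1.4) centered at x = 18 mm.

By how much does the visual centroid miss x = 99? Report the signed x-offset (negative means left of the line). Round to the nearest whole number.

Σw = 8.9 + 7.0 + 6.8 + 6.9 + 5.6 + 1.4 = 36.6.
x: (8.9·76 + 7.0·47 + 6.8·91 + 6.9·66 + 5.6·113 + 1.4·18) / 36.6 = 2737.6 / 36.6 ≈ 74.80
Offset from x = 99: 74.80 − 99 ≈ -24.20.

≈ -24 mm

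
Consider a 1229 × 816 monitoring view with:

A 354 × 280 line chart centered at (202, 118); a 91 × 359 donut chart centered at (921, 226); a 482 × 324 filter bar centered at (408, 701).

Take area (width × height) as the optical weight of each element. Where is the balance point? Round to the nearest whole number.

(395, 446)

Areas: line chart 354·280 = 99120, donut chart 91·359 = 32669, filter bar 482·324 = 156168. Total weight = 287957.
x: (99120·202 + 32669·921 + 156168·408) / 287957 = 113826933 / 287957 ≈ 395.29
y: (99120·118 + 32669·226 + 156168·701) / 287957 = 128553122 / 287957 ≈ 446.43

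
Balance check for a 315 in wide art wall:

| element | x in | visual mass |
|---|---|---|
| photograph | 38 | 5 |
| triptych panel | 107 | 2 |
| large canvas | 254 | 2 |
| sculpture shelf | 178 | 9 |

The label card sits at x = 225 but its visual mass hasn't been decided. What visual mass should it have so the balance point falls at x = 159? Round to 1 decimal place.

w ≈ 5.3

Existing Σw = 18 (5 + 2 + 2 + 9); existing moment 5·38 + 2·107 + 2·254 + 9·178 = 2514.
For the centroid to hit 159: (2514 + w·225) / (18 + w) = 159.
Rearranging, w·(225 − 159) = 159·18 − 2514 = 348, so w ≈ 348/66 = 5.27.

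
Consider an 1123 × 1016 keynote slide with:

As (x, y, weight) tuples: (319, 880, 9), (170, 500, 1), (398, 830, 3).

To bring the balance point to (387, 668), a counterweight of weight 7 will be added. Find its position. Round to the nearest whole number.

New total weight: (9 + 1 + 3) + 7 = 20.
x: need Σw·x = 20·387 = 7740. Existing = 9·319 + 1·170 + 3·398 = 4235. Remainder 3505 / 7 ≈ 500.71.
y: need Σw·y = 20·668 = 13360. Existing = 9·880 + 1·500 + 3·830 = 10910. Remainder 2450 / 7 ≈ 350.00.

(501, 350)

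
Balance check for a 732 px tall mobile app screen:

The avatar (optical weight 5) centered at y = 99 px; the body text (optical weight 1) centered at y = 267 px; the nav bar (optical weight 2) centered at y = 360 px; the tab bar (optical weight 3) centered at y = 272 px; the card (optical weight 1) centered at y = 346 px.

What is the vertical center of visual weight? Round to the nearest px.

Σw = 5 + 1 + 2 + 3 + 1 = 12.
y-moment: 5·99 + 1·267 + 2·360 + 3·272 + 1·346 = 2644; centroid 2644/12 ≈ 220.33.

y ≈ 220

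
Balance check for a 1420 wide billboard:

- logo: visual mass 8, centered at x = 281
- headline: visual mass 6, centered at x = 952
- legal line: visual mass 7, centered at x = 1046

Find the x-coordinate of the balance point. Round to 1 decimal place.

Total weight = 8 + 6 + 7 = 21.
Σw·x = 8·281 + 6·952 + 7·1046 = 15282, so x̄ = 15282/21 ≈ 727.71.

x ≈ 727.7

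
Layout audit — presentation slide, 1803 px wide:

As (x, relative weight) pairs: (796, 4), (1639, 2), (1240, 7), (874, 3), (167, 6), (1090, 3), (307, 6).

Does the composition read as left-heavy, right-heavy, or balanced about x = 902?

Weights sum to 4 + 2 + 7 + 3 + 6 + 3 + 6 = 31.
Σw·x = 23878; x̄ = 23878/31 ≈ 770.26.
770.3 vs midline 902 → left-heavy.

left-heavy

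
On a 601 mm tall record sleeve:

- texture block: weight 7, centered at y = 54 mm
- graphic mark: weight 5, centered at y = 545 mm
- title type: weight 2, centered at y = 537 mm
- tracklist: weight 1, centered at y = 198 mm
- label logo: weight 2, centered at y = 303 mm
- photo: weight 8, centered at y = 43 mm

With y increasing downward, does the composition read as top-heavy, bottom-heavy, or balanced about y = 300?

Weights sum to 7 + 5 + 2 + 1 + 2 + 8 = 25.
Σw·y = 7·54 + 5·545 + 2·537 + 1·198 + 2·303 + 8·43 = 5325, so ȳ = 5325/25 ≈ 213.00.
213.0 vs midline 300 → top-heavy.

top-heavy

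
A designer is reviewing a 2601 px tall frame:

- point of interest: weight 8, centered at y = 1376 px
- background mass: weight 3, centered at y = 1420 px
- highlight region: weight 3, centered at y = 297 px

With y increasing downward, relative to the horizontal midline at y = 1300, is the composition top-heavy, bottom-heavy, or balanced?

Total weight = 8 + 3 + 3 = 14.
y: (8·1376 + 3·1420 + 3·297) / 14 = 16159 / 14 ≈ 1154.21
Since 1154.2 is above (smaller y than) 1300, the composition reads top-heavy.

top-heavy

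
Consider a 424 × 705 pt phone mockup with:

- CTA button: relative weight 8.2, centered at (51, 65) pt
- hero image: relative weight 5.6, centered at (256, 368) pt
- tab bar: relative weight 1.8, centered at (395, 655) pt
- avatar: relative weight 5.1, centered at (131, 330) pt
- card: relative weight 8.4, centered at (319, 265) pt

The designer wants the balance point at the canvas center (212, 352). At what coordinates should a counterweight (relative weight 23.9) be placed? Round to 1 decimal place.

(222.8, 459.2)

After adding the counterweight, total weight = 8.2 + 5.6 + 1.8 + 5.1 + 8.4 + 23.9 = 53.0.
x: need Σw·x = 53.0·212 = 11236.0. Existing = 8.2·51 + 5.6·256 + 1.8·395 + 5.1·131 + 8.4·319 = 5910.5. Remainder 5325.5 / 23.9 ≈ 222.82.
y: need Σw·y = 53.0·352 = 18656.0. Existing = 8.2·65 + 5.6·368 + 1.8·655 + 5.1·330 + 8.4·265 = 7681.8. Remainder 10974.2 / 23.9 ≈ 459.17.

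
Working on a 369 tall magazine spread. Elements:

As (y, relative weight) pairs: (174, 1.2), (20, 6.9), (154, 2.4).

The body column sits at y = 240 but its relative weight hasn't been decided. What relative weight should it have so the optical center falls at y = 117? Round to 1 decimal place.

Known weights sum to 1.2 + 6.9 + 2.4 = 10.5; their moment is 1.2·174 + 6.9·20 + 2.4·154 = 716.4.
For the centroid to hit 117: (716.4 + w·240) / (10.5 + w) = 117.
So w = (117·10.5 − 716.4)/(240 − 117) = 512.1/123 ≈ 4.16.

w ≈ 4.2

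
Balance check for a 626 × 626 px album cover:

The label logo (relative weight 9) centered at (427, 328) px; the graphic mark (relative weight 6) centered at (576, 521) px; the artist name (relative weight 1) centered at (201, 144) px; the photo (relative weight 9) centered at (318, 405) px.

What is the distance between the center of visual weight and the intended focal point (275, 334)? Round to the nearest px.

≈ 152 px

Total weight = 9 + 6 + 1 + 9 = 25.
Σw·x = 9·427 + 6·576 + 1·201 + 9·318 = 10362, so x̄ = 10362/25 ≈ 414.48.
Σw·y = 9·328 + 6·521 + 1·144 + 9·405 = 9867, so ȳ = 9867/25 ≈ 394.68.
From (275, 334): dx = 139.48, dy = 60.68, so the distance is √(dx²+dy²) ≈ 152.11.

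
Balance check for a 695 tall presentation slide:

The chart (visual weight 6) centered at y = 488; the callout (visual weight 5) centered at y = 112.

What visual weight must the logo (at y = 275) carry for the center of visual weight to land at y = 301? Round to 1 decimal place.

w ≈ 6.8

Known weights sum to 6 + 5 = 11; their moment is 6·488 + 5·112 = 3488.
For the centroid to hit 301: (3488 + w·275) / (11 + w) = 301.
Solving: w = (301·11 − 3488) / (275 − 301) = -177 / -26 ≈ 6.81.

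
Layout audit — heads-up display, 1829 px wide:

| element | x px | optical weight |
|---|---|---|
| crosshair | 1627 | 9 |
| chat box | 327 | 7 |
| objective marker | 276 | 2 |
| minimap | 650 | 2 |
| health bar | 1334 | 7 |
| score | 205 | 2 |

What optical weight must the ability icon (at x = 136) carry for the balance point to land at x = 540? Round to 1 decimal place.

w ≈ 31.9

Existing Σw = 29 (9 + 7 + 2 + 2 + 7 + 2); existing moment 9·1627 + 7·327 + 2·276 + 2·650 + 7·1334 + 2·205 = 28532.
Set Σw·x/Σw = 540: (28532 + 136w) = 540·(29 + w).
Rearranging, w·(136 − 540) = 540·29 − 28532 = -12872, so w ≈ -12872/-404 = 31.86.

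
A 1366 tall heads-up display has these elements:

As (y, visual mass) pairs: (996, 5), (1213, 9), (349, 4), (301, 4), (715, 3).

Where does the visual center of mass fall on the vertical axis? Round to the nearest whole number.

Total weight = 5 + 9 + 4 + 4 + 3 = 25.
y-moment: 5·996 + 9·1213 + 4·349 + 4·301 + 3·715 = 20642; centroid 20642/25 ≈ 825.68.

y ≈ 826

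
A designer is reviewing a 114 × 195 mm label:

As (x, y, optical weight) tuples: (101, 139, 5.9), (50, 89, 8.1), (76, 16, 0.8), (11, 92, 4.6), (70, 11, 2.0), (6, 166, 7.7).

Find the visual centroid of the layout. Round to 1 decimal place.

Σw = 5.9 + 8.1 + 0.8 + 4.6 + 2.0 + 7.7 = 29.1.
x: (5.9·101 + 8.1·50 + 0.8·76 + 4.6·11 + 2.0·70 + 7.7·6) / 29.1 = 1298.5 / 29.1 ≈ 44.62
y: (5.9·139 + 8.1·89 + 0.8·16 + 4.6·92 + 2.0·11 + 7.7·166) / 29.1 = 3277.2 / 29.1 ≈ 112.62

(44.6, 112.6)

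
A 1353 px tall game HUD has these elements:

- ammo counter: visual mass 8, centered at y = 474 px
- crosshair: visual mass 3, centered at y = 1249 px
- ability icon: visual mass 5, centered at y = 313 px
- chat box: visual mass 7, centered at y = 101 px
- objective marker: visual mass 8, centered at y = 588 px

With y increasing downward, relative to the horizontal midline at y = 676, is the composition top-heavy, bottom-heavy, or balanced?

top-heavy

Weights sum to 8 + 3 + 5 + 7 + 8 = 31.
Σw·y = 8·474 + 3·1249 + 5·313 + 7·101 + 8·588 = 14515, so ȳ = 14515/31 ≈ 468.23.
468.2 vs midline 676 → top-heavy.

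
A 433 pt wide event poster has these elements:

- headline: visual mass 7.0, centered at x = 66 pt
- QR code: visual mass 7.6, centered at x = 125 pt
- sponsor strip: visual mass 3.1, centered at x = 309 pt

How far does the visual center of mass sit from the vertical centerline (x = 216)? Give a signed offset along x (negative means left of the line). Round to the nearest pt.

Total weight = 7.0 + 7.6 + 3.1 = 17.7.
x-moment: 7.0·66 + 7.6·125 + 3.1·309 = 2369.9; centroid 2369.9/17.7 ≈ 133.89.
Offset from x = 216: 133.89 − 216 ≈ -82.11.

≈ -82 pt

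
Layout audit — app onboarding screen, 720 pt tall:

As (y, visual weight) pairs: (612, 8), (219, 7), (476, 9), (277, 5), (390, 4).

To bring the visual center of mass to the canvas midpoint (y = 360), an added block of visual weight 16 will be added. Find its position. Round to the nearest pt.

y ≈ 249

New total weight: (8 + 7 + 9 + 5 + 4) + 16 = 49.
Along y: (13658 + 16·y) / 49 = 360 (existing moment 8·612 + 7·219 + 9·476 + 5·277 + 4·390 = 13658) ⇒ y = (17640 − 13658) / 16 ≈ 248.88.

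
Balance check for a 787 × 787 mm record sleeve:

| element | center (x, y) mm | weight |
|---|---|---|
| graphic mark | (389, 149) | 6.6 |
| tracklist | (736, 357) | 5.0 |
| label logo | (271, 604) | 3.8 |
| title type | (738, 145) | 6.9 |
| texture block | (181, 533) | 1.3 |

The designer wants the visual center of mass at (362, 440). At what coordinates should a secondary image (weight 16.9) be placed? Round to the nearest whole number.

After adding the secondary image, total weight = 6.6 + 5.0 + 3.8 + 6.9 + 1.3 + 16.9 = 40.5.
x: need Σw·x = 40.5·362 = 14661.0. Existing = 6.6·389 + 5.0·736 + 3.8·271 + 6.9·738 + 1.3·181 = 12604.7. Remainder 2056.3 / 16.9 ≈ 121.67.
y: need Σw·y = 40.5·440 = 17820.0. Existing = 6.6·149 + 5.0·357 + 3.8·604 + 6.9·145 + 1.3·533 = 6757.0. Remainder 11063.0 / 16.9 ≈ 654.62.

(122, 655)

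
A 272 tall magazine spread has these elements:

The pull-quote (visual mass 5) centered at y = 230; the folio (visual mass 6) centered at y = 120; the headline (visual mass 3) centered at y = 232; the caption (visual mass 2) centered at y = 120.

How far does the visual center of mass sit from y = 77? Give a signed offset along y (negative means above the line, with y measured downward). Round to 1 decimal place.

Total weight = 5 + 6 + 3 + 2 = 16.
y-moment: 5·230 + 6·120 + 3·232 + 2·120 = 2806; centroid 2806/16 ≈ 175.38.
Against y = 77, that's 175.38 − 77 = 98.38.

≈ 98.4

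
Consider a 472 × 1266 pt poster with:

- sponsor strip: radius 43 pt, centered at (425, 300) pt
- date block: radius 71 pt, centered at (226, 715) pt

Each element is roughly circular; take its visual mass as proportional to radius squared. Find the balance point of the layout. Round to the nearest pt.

(279, 604)

r² weights: sponsor strip 43² = 1849, date block 71² = 5041. Total = 6890.
Σw·x = 1849·425 + 5041·226 = 1925091, so x̄ = 1925091/6890 ≈ 279.40.
Σw·y = 1849·300 + 5041·715 = 4159015, so ȳ = 4159015/6890 ≈ 603.63.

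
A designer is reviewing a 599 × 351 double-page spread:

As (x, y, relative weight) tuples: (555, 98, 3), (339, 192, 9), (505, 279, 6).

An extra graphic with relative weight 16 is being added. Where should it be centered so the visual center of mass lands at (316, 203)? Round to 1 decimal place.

After adding the extra graphic, total weight = 3 + 9 + 6 + 16 = 34.
Along x: (7746 + 16·x) / 34 = 316 (existing moment 3·555 + 9·339 + 6·505 = 7746) ⇒ x = (10744 − 7746) / 16 ≈ 187.38.
Along y: (3696 + 16·y) / 34 = 203 (existing moment 3·98 + 9·192 + 6·279 = 3696) ⇒ y = (6902 − 3696) / 16 ≈ 200.38.

(187.4, 200.4)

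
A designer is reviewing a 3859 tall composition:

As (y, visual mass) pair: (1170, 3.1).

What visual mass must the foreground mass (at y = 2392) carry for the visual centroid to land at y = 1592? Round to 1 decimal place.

Known: weight 3.1 with moment 3.1·1170 = 3627.0.
For the centroid to hit 1592: (3627.0 + w·2392) / (3.1 + w) = 1592.
Rearranging, w·(2392 − 1592) = 1592·3.1 − 3627.0 = 1308.2, so w ≈ 1308.2/800 = 1.64.

w ≈ 1.6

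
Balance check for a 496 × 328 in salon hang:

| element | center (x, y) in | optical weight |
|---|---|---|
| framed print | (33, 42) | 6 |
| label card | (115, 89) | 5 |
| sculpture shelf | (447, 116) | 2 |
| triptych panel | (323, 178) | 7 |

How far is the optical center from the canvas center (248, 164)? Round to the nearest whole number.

≈ 76 in

Total weight = 6 + 5 + 2 + 7 = 20.
x: (6·33 + 5·115 + 2·447 + 7·323) / 20 = 3928 / 20 ≈ 196.40
y: (6·42 + 5·89 + 2·116 + 7·178) / 20 = 2175 / 20 ≈ 108.75
From (248, 164): dx = -51.60, dy = -55.25, so the distance is √(dx²+dy²) ≈ 75.60.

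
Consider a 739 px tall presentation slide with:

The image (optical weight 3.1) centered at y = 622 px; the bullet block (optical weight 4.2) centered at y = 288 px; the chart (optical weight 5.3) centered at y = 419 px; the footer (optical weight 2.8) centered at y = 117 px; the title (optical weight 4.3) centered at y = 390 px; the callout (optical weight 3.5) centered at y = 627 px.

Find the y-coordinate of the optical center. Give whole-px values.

y ≈ 412

Total weight = 3.1 + 4.2 + 5.3 + 2.8 + 4.3 + 3.5 = 23.2.
y: (3.1·622 + 4.2·288 + 5.3·419 + 2.8·117 + 4.3·390 + 3.5·627) / 23.2 = 9557.6 / 23.2 ≈ 411.97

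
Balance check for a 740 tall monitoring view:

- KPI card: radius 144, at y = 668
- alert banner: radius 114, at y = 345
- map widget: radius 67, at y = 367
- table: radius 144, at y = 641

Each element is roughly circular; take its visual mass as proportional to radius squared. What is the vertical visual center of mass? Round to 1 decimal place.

Weights ∝ r²: KPI card 144² = 20736, alert banner 114² = 12996, map widget 67² = 4489, table 144² = 20736; Σw = 58957.
y-moment: 20736·668 + 12996·345 + 4489·367 + 20736·641 = 33274507; centroid 33274507/58957 ≈ 564.39.

y ≈ 564.4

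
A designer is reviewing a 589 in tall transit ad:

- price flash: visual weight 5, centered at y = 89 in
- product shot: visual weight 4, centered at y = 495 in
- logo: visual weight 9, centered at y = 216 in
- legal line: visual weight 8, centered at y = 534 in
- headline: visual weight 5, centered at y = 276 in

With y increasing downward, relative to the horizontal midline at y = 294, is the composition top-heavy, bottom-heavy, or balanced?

bottom-heavy

Σw = 5 + 4 + 9 + 8 + 5 = 31.
y: (5·89 + 4·495 + 9·216 + 8·534 + 5·276) / 31 = 10021 / 31 ≈ 323.26
323.3 vs midline 294 → bottom-heavy.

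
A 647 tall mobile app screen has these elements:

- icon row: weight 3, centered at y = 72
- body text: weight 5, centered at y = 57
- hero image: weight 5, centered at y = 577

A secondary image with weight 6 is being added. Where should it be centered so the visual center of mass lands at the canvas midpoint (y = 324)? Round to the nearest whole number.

New total weight: (3 + 5 + 5) + 6 = 19.
y: need Σw·y = 19·324 = 6156. Existing = 3·72 + 5·57 + 5·577 = 3386. Remainder 2770 / 6 ≈ 461.67.

y ≈ 462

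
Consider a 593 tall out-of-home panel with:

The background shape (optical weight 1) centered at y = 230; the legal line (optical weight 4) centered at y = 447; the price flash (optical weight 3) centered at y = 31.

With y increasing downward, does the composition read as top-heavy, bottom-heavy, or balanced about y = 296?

Total weight = 1 + 4 + 3 = 8.
y-moment: 1·230 + 4·447 + 3·31 = 2111; centroid 2111/8 ≈ 263.88.
263.9 vs midline 296 → top-heavy.

top-heavy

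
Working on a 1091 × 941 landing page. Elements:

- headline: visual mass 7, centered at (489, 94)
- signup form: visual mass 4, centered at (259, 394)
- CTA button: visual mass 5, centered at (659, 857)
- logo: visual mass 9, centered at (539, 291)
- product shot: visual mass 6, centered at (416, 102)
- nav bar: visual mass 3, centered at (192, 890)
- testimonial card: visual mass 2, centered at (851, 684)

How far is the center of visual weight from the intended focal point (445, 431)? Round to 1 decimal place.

Σw = 7 + 4 + 5 + 9 + 6 + 3 + 2 = 36.
Σw·x = 7·489 + 4·259 + 5·659 + 9·539 + 6·416 + 3·192 + 2·851 = 17379, so x̄ = 17379/36 ≈ 482.75.
Σw·y = 7·94 + 4·394 + 5·857 + 9·291 + 6·102 + 3·890 + 2·684 = 13788, so ȳ = 13788/36 ≈ 383.00.
From (445, 431): dx = 37.75, dy = -48.00, so the distance is √(dx²+dy²) ≈ 61.07.

≈ 61.1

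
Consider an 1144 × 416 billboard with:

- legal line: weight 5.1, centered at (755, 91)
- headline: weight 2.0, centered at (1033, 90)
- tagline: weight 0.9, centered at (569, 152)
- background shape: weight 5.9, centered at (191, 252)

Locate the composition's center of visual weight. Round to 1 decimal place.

Total weight = 5.1 + 2.0 + 0.9 + 5.9 = 13.9.
Σw·x = 5.1·755 + 2.0·1033 + 0.9·569 + 5.9·191 = 7555.5, so x̄ = 7555.5/13.9 ≈ 543.56.
Σw·y = 5.1·91 + 2.0·90 + 0.9·152 + 5.9·252 = 2267.7, so ȳ = 2267.7/13.9 ≈ 163.14.

(543.6, 163.1)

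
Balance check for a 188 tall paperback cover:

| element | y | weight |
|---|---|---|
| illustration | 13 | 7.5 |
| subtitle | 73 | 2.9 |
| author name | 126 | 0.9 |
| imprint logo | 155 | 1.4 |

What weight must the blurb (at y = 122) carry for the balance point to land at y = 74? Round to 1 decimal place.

Fixed elements: Σw = 7.5 + 2.9 + 0.9 + 1.4 = 12.7, Σw·y = 7.5·13 + 2.9·73 + 0.9·126 + 1.4·155 = 639.6.
Balance at y = 74 requires (639.6 + w·122) / (12.7 + w) = 74.
Rearranging, w·(122 − 74) = 74·12.7 − 639.6 = 300.2, so w ≈ 300.2/48 = 6.25.

w ≈ 6.3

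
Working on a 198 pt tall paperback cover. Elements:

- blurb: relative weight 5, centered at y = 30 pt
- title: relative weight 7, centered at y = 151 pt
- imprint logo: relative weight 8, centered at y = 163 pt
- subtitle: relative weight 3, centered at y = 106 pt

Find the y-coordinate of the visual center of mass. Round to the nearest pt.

Σw = 5 + 7 + 8 + 3 = 23.
Σw·y = 5·30 + 7·151 + 8·163 + 3·106 = 2829, so ȳ = 2829/23 ≈ 123.00.

y ≈ 123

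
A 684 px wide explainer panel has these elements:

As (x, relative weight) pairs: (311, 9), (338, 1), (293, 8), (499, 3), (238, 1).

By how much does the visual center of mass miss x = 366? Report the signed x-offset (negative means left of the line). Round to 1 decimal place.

≈ -38.0 px

Total weight = 9 + 1 + 8 + 3 + 1 = 22.
Σw·x = 9·311 + 1·338 + 8·293 + 3·499 + 1·238 = 7216, so x̄ = 7216/22 ≈ 328.00.
Offset from x = 366: 328.00 − 366 ≈ -38.00.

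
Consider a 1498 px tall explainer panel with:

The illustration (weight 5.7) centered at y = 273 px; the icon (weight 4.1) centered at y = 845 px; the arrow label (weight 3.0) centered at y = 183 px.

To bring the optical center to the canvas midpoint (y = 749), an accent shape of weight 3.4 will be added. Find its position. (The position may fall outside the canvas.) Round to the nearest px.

y ≈ 1931

New total weight: (5.7 + 4.1 + 3.0) + 3.4 = 16.2.
Along y: (5569.6 + 3.4·y) / 16.2 = 749 (existing moment 5.7·273 + 4.1·845 + 3.0·183 = 5569.6) ⇒ y = (12133.8 − 5569.6) / 3.4 ≈ 1930.65.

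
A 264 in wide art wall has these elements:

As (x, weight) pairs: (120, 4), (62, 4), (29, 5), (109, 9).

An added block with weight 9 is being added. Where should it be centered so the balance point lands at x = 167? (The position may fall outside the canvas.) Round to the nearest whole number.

x ≈ 369

With the added block, Σw becomes 4 + 4 + 5 + 9 + 9 = 31.
x: target moment 31×167 = 5177; current 4·120 + 4·62 + 5·29 + 9·109 = 1854; the added block supplies 3323, so x = 3323/9 ≈ 369.22.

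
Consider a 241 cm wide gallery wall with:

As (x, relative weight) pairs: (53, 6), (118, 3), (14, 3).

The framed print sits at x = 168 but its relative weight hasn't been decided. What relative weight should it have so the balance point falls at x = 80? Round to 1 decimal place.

Existing Σw = 12 (6 + 3 + 3); existing moment 6·53 + 3·118 + 3·14 = 714.
Balance at x = 80 requires (714 + w·168) / (12 + w) = 80.
So w = (80·12 − 714)/(168 − 80) = 246/88 ≈ 2.80.

w ≈ 2.8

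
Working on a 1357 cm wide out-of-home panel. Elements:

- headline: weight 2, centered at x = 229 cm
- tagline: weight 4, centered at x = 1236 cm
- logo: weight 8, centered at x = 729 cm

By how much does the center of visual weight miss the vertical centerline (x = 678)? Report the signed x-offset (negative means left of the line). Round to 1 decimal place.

≈ 124.4 cm

Weights sum to 2 + 4 + 8 = 14.
x: (2·229 + 4·1236 + 8·729) / 14 = 11234 / 14 ≈ 802.43
Offset from x = 678: 802.43 − 678 ≈ 124.43.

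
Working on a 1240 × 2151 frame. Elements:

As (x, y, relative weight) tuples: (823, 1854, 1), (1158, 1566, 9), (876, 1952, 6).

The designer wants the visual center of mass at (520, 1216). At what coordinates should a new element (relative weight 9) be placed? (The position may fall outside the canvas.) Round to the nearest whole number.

New total weight: (1 + 9 + 6) + 9 = 25.
x: target moment 25×520 = 13000; current 1·823 + 9·1158 + 6·876 = 16501; the new element supplies -3501, so x = -3501/9 ≈ -389.00.
y: target moment 25×1216 = 30400; current 1·1854 + 9·1566 + 6·1952 = 27660; the new element supplies 2740, so y = 2740/9 ≈ 304.44.

(-389, 304)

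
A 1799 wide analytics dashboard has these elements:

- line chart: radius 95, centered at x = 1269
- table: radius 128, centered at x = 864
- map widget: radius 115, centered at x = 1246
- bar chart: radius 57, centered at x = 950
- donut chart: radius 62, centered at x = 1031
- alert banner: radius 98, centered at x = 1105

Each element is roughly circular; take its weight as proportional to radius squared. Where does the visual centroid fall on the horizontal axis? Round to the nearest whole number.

r² weights: line chart 95² = 9025, table 128² = 16384, map widget 115² = 13225, bar chart 57² = 3249, donut chart 62² = 3844, alert banner 98² = 9604. Total = 55331.
x: moment 59748985 / weight 55331 ≈ 1079.85

x ≈ 1080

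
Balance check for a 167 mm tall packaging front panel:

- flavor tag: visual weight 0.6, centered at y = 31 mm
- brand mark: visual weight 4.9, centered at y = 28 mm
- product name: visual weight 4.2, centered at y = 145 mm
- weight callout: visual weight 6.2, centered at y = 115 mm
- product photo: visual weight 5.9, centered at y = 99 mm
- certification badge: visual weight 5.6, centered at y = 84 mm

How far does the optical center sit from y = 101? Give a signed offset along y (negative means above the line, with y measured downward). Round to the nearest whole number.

≈ -9 mm

Weights sum to 0.6 + 4.9 + 4.2 + 6.2 + 5.9 + 5.6 = 27.4.
Σw·y = 2532.3; ȳ = 2532.3/27.4 ≈ 92.42.
Offset from y = 101: 92.42 − 101 ≈ -8.58.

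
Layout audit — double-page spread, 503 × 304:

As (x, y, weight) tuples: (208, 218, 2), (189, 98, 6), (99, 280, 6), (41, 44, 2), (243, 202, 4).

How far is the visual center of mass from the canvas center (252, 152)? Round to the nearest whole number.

≈ 96

Weights sum to 2 + 6 + 6 + 2 + 4 = 20.
x: (2·208 + 6·189 + 6·99 + 2·41 + 4·243) / 20 = 3198 / 20 ≈ 159.90
y: (2·218 + 6·98 + 6·280 + 2·44 + 4·202) / 20 = 3600 / 20 ≈ 180.00
From (252, 152): dx = -92.10, dy = 28.00, so the distance is √(dx²+dy²) ≈ 96.26.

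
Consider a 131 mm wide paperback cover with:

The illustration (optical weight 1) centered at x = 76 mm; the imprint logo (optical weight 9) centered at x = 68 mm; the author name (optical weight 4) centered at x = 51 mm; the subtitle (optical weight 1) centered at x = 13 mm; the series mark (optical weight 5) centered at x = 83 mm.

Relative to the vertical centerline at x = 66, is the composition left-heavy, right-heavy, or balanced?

balanced

Σw = 1 + 9 + 4 + 1 + 5 = 20.
x: (1·76 + 9·68 + 4·51 + 1·13 + 5·83) / 20 = 1320 / 20 ≈ 66.00
The centroid 66.00 matches the midline at 66, so the layout is balanced.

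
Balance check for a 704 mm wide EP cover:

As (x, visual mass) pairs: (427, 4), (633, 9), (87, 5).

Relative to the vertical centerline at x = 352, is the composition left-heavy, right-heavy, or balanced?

right-heavy

Weights sum to 4 + 9 + 5 = 18.
x-moment: 4·427 + 9·633 + 5·87 = 7840; centroid 7840/18 ≈ 435.56.
435.6 vs midline 352 → right-heavy.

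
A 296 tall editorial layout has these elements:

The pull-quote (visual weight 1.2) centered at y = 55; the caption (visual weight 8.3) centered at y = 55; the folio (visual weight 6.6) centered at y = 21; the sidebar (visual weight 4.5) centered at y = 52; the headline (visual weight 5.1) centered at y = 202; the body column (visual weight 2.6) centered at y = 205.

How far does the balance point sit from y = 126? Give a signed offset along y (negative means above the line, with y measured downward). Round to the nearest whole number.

Weights sum to 1.2 + 8.3 + 6.6 + 4.5 + 5.1 + 2.6 = 28.3.
Σw·y = 2458.3; ȳ = 2458.3/28.3 ≈ 86.87.
Against y = 126, that's 86.87 − 126 = -39.13.

≈ -39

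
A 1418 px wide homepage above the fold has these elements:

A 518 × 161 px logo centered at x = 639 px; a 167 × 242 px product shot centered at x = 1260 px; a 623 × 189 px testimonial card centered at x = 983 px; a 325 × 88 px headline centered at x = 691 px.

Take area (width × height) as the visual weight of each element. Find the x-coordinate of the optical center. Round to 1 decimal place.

x ≈ 887.3

Areas → weights: logo 518·161 = 83398, product shot 167·242 = 40414, testimonial card 623·189 = 117747, headline 325·88 = 28600; Σw = 270159.
x: (83398·639 + 40414·1260 + 117747·983 + 28600·691) / 270159 = 239720863 / 270159 ≈ 887.33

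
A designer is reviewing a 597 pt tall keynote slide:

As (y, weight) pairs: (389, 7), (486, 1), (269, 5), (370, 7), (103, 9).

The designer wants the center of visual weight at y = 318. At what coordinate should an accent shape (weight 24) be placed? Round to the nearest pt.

After adding the accent shape, total weight = 7 + 1 + 5 + 7 + 9 + 24 = 53.
y: need Σw·y = 53·318 = 16854. Existing = 7·389 + 1·486 + 5·269 + 7·370 + 9·103 = 8071. Remainder 8783 / 24 ≈ 365.96.

y ≈ 366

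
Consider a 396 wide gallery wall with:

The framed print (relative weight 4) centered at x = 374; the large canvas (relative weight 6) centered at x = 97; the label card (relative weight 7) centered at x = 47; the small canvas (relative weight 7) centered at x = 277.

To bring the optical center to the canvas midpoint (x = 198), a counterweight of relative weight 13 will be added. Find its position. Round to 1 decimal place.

After adding the counterweight, total weight = 4 + 6 + 7 + 7 + 13 = 37.
x: need Σw·x = 37·198 = 7326. Existing = 4·374 + 6·97 + 7·47 + 7·277 = 4346. Remainder 2980 / 13 ≈ 229.23.

x ≈ 229.2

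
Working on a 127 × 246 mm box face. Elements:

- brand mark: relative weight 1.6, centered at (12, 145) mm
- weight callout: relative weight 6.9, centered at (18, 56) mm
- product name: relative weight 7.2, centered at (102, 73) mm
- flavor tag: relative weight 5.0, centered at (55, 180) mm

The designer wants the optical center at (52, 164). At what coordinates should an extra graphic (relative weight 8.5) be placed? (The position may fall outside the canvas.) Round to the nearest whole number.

(43, 323)

After adding the extra graphic, total weight = 1.6 + 6.9 + 7.2 + 5.0 + 8.5 = 29.2.
x: need Σw·x = 29.2·52 = 1518.4. Existing = 1.6·12 + 6.9·18 + 7.2·102 + 5.0·55 = 1152.8. Remainder 365.6 / 8.5 ≈ 43.01.
y: need Σw·y = 29.2·164 = 4788.8. Existing = 1.6·145 + 6.9·56 + 7.2·73 + 5.0·180 = 2044.0. Remainder 2744.8 / 8.5 ≈ 322.92.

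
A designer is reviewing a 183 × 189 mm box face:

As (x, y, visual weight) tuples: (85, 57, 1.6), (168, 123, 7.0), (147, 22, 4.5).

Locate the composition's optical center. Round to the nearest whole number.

Weights sum to 1.6 + 7.0 + 4.5 = 13.1.
x: (1.6·85 + 7.0·168 + 4.5·147) / 13.1 = 1973.5 / 13.1 ≈ 150.65
y: (1.6·57 + 7.0·123 + 4.5·22) / 13.1 = 1051.2 / 13.1 ≈ 80.24

(151, 80)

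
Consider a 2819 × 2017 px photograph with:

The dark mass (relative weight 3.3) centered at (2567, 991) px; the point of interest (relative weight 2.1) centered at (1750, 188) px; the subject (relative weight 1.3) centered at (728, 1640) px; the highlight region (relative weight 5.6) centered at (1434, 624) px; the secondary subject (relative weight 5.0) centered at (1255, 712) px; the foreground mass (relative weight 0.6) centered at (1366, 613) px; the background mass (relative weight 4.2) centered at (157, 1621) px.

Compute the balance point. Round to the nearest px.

Weights sum to 3.3 + 2.1 + 1.3 + 5.6 + 5.0 + 0.6 + 4.2 = 22.1.
Σw·x = 3.3·2567 + 2.1·1750 + 1.3·728 + 5.6·1434 + 5.0·1255 + 0.6·1366 + 4.2·157 = 28876.9, so x̄ = 28876.9/22.1 ≈ 1306.65.
Σw·y = 3.3·991 + 2.1·188 + 1.3·1640 + 5.6·624 + 5.0·712 + 0.6·613 + 4.2·1621 = 20027.5, so ȳ = 20027.5/22.1 ≈ 906.22.

(1307, 906)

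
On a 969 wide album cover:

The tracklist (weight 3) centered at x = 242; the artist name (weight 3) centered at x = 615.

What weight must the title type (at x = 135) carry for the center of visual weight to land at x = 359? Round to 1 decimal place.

w ≈ 1.9

Known weights sum to 3 + 3 = 6; their moment is 3·242 + 3·615 = 2571.
Balance at x = 359 requires (2571 + w·135) / (6 + w) = 359.
Solving: w = (359·6 − 2571) / (135 − 359) = -417 / -224 ≈ 1.86.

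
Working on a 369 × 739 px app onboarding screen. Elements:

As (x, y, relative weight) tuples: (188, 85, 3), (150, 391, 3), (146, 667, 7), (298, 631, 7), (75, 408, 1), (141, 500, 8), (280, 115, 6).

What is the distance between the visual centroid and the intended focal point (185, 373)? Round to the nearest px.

≈ 75 px

Total weight = 3 + 3 + 7 + 7 + 1 + 8 + 6 = 35.
x: (3·188 + 3·150 + 7·146 + 7·298 + 1·75 + 8·141 + 6·280) / 35 = 7005 / 35 ≈ 200.14
y: (3·85 + 3·391 + 7·667 + 7·631 + 1·408 + 8·500 + 6·115) / 35 = 15612 / 35 ≈ 446.06
Relative to (185, 373): Δ = (15.14, 73.06); |Δ| = √(15.14² + 73.06²) ≈ 74.61.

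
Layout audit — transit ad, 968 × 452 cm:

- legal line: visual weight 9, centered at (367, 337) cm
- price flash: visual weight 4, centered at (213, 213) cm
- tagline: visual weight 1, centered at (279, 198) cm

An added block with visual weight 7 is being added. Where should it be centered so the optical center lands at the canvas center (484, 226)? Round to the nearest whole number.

New total weight: (9 + 4 + 1) + 7 = 21.
x: target moment 21×484 = 10164; current 9·367 + 4·213 + 1·279 = 4434; the added block supplies 5730, so x = 5730/7 ≈ 818.57.
y: target moment 21×226 = 4746; current 9·337 + 4·213 + 1·198 = 4083; the added block supplies 663, so y = 663/7 ≈ 94.71.

(819, 95)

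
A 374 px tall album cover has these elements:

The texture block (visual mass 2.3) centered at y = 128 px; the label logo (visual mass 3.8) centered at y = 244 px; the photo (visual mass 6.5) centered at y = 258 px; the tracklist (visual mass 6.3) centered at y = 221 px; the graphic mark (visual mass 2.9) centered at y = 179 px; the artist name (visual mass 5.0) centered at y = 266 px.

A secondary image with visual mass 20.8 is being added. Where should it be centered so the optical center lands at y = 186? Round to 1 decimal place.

After adding the secondary image, total weight = 2.3 + 3.8 + 6.5 + 6.3 + 2.9 + 5.0 + 20.8 = 47.6.
y: need Σw·y = 47.6·186 = 8853.6. Existing = 2.3·128 + 3.8·244 + 6.5·258 + 6.3·221 + 2.9·179 + 5.0·266 = 6140.0. Remainder 2713.6 / 20.8 ≈ 130.46.

y ≈ 130.5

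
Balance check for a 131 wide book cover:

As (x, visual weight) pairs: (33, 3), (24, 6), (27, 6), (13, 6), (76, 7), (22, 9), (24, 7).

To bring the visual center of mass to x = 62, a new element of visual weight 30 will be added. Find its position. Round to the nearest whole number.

x ≈ 107

New total weight: (3 + 6 + 6 + 6 + 7 + 9 + 7) + 30 = 74.
x: need Σw·x = 74·62 = 4588. Existing = 3·33 + 6·24 + 6·27 + 6·13 + 7·76 + 9·22 + 7·24 = 1381. Remainder 3207 / 30 ≈ 106.90.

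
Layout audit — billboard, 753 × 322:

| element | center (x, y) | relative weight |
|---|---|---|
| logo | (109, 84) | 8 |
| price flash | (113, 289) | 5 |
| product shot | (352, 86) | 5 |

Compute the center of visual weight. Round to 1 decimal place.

Σw = 8 + 5 + 5 = 18.
Σw·x = 8·109 + 5·113 + 5·352 = 3197, so x̄ = 3197/18 ≈ 177.61.
Σw·y = 8·84 + 5·289 + 5·86 = 2547, so ȳ = 2547/18 ≈ 141.50.

(177.6, 141.5)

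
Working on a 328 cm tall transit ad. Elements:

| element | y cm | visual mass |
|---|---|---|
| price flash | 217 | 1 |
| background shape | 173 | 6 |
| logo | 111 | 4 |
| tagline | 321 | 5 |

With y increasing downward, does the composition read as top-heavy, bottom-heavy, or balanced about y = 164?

bottom-heavy

Σw = 1 + 6 + 4 + 5 = 16.
y-moment: 1·217 + 6·173 + 4·111 + 5·321 = 3304; centroid 3304/16 ≈ 206.50.
206.5 lies below (larger y than) the midline 164, so the layout is bottom-heavy.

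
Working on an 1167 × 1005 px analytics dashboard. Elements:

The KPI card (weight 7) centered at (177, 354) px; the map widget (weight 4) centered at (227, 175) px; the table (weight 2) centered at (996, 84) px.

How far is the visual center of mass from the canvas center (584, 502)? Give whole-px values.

≈ 361 px

Total weight = 7 + 4 + 2 = 13.
Σw·x = 7·177 + 4·227 + 2·996 = 4139, so x̄ = 4139/13 ≈ 318.38.
Σw·y = 7·354 + 4·175 + 2·84 = 3346, so ȳ = 3346/13 ≈ 257.38.
Offset from (584, 502): Δx ≈ -265.62, Δy ≈ -244.62; distance = √(Δx² + Δy²) ≈ 361.09.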